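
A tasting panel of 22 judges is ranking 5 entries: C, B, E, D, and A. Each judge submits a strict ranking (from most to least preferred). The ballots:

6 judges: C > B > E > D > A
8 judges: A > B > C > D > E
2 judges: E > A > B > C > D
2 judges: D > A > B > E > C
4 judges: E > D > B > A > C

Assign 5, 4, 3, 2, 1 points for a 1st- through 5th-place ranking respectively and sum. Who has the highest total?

C: 6·5 + 8·3 + 2·2 + 2·1 + 4·1 = 64
B: 6·4 + 8·4 + 2·3 + 2·3 + 4·3 = 80
E: 6·3 + 8·1 + 2·5 + 2·2 + 4·5 = 60
D: 6·2 + 8·2 + 2·1 + 2·5 + 4·4 = 56
A: 6·1 + 8·5 + 2·4 + 2·4 + 4·2 = 70
B has the highest Borda score (80).

B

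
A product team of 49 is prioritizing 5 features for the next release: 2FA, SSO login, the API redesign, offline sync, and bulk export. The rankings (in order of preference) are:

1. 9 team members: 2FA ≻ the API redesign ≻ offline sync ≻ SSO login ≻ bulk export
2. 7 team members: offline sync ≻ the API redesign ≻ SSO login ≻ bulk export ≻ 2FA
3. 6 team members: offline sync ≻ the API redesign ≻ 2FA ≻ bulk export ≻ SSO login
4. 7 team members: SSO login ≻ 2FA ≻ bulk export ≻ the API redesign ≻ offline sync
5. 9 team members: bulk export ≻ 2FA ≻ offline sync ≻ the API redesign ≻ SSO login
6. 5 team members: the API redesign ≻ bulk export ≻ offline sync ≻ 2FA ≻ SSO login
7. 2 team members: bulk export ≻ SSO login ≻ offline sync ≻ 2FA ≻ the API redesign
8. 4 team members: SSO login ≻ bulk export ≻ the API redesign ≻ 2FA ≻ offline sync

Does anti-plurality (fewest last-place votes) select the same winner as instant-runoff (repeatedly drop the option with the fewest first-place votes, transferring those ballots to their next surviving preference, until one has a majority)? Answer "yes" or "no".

Anti-plurality — last-place votes: 2FA 7, SSO login 20, the API redesign 2, offline sync 11, bulk export 9. Winner: the API redesign.
Instant-runoff — R1 2FA 9, SSO login 11, the API redesign 5, offline sync 13, bulk export 11 (the API redesign out); R2 2FA 9, SSO login 11, offline sync 13, bulk export 16 (2FA out); R3 SSO login 11, offline sync 22, bulk export 16 (SSO login out); R4 offline sync 22, bulk export 27 (bulk export winner). Winner: bulk export.
The two methods disagree.

no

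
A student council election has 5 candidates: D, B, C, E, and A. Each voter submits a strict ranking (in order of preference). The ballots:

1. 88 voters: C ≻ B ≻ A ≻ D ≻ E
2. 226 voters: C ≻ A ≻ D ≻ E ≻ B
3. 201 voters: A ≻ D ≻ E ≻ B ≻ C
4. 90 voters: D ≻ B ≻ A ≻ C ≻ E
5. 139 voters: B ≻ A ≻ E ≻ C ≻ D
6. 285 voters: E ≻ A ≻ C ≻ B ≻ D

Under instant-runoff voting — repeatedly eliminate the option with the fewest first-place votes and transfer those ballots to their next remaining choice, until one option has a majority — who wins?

E

Round 1: D 90, B 139, C 314, E 285, A 201. Eliminate D.
Round 2: B 229, C 314, E 285, A 201. Eliminate A.
Round 3: B 229, C 314, E 486. Eliminate B.
Round 4: C 404, E 625. E has a majority.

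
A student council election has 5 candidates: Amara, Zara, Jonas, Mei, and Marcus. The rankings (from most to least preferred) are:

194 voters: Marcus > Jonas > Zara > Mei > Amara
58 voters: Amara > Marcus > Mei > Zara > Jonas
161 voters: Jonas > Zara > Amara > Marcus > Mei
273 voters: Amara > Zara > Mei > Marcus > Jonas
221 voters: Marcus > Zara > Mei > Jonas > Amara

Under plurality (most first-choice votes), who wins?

Marcus

First-place votes: Amara 331, Zara 0, Jonas 161, Mei 0, Marcus 415.
Marcus has the most first-place votes.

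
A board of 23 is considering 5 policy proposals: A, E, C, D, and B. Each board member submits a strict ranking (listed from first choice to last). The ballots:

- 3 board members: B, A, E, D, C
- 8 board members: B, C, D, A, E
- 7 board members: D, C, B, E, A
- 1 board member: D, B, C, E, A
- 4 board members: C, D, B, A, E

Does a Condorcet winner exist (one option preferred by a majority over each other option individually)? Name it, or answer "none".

Checking pairwise contests:
C beats A 20–3.
A beats E 15–8.
B beats C 12–11.
C beats D 12–11.
D beats B 12–11.
Every option loses at least one head-to-head, so there is no Condorcet winner.

none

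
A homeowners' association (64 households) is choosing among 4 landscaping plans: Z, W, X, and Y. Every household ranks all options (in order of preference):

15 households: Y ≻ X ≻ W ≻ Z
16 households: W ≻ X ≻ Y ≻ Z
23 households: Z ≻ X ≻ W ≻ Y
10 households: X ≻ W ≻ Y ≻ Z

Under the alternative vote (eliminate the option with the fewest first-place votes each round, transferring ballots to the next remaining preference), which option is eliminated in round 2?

Y

Round 1: Z 23, W 16, X 10, Y 15. Eliminate X.
Round 2: Z 23, W 26, Y 15. Eliminate Y.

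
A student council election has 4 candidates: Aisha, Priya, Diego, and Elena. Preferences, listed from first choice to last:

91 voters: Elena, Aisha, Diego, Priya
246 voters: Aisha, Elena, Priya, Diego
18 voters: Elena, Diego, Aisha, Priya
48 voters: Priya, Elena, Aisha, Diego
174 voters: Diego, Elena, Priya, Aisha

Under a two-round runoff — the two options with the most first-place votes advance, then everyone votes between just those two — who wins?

Round 1 first-place votes: Aisha 246, Priya 48, Diego 174, Elena 109.
Aisha and Diego advance.
Runoff: Aisha is preferred to Diego by 385 voters; Diego by 192.
Aisha wins the runoff.

Aisha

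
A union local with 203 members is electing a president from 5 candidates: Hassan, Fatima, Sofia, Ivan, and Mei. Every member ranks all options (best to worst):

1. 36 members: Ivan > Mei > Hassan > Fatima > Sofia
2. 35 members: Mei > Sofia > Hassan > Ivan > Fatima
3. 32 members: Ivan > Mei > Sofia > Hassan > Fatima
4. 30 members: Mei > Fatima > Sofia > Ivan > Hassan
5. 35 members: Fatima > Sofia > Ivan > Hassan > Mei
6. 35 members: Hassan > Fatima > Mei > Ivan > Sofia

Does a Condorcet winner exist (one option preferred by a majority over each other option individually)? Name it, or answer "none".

Ivan

Ivan vs Hassan: 133–70 for Ivan.
Ivan vs Fatima: 103–100 for Ivan.
Ivan vs Sofia: 103–100 for Ivan.
Ivan vs Mei: 103–100 for Ivan.
Ivan beats every other option head-to-head.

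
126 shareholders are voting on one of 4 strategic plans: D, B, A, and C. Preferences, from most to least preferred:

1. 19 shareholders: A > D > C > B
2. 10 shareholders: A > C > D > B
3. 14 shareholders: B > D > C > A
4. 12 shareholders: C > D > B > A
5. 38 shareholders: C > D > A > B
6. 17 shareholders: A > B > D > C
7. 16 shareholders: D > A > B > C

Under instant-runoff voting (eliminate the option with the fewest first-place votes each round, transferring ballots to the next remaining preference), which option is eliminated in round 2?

Round 1: D 16, B 14, A 46, C 50. Eliminate B.
Round 2: D 30, A 46, C 50. Eliminate D.

D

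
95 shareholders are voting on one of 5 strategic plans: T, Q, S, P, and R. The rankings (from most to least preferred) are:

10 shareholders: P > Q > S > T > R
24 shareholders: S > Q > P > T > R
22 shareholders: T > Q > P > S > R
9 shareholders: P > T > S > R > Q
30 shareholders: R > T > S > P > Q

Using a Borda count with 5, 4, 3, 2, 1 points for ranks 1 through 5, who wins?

T: 10·2 + 24·2 + 22·5 + 9·4 + 30·4 = 334
Q: 10·4 + 24·4 + 22·4 + 9·1 + 30·1 = 263
S: 10·3 + 24·5 + 22·2 + 9·3 + 30·3 = 311
P: 10·5 + 24·3 + 22·3 + 9·5 + 30·2 = 293
R: 10·1 + 24·1 + 22·1 + 9·2 + 30·5 = 224
T has the highest Borda score (334).

T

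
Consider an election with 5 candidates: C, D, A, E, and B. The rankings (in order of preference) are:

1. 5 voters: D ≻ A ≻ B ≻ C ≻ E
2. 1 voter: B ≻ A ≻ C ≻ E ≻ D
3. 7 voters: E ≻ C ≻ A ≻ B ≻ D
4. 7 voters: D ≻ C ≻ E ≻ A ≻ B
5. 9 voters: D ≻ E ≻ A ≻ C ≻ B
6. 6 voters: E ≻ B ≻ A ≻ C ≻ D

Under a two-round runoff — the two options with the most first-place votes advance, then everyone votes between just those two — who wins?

Round 1 first-place votes: C 0, D 21, A 0, E 13, B 1.
D and E advance.
Runoff: D is preferred to E by 21 voters; E by 14.
D wins the runoff.

D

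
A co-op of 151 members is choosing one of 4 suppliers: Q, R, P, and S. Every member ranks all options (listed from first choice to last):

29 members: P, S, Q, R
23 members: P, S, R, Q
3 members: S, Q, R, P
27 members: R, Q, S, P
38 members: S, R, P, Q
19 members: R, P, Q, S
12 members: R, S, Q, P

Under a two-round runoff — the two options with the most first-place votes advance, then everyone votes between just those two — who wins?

R

Round 1 first-place votes: Q 0, R 58, P 52, S 41.
R and P advance.
Runoff: R is preferred to P by 99 voters; P by 52.
R wins the runoff.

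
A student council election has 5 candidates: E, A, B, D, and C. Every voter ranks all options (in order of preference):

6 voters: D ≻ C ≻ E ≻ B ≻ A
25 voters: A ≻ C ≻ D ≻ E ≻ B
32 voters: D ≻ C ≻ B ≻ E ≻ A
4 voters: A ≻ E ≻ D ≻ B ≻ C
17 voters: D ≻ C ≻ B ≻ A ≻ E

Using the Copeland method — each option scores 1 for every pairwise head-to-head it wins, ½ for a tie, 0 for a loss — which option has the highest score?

D

E: loses to A, B, D, and C → score 0.
A: beats E; loses to B, D, and C → score 1.
B: beats E and A; loses to D and C → score 2.
D: beats E, A, B, and C → score 4.
C: beats E, A, and B; loses to D → score 3.
D has the best pairwise record.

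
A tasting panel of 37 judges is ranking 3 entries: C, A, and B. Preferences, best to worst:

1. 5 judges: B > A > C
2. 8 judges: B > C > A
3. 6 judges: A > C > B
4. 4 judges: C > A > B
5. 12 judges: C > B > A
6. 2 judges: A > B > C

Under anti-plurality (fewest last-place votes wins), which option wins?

C

Last-place votes: C 7, A 20, B 10.
C is ranked last by the fewest voters, so C wins.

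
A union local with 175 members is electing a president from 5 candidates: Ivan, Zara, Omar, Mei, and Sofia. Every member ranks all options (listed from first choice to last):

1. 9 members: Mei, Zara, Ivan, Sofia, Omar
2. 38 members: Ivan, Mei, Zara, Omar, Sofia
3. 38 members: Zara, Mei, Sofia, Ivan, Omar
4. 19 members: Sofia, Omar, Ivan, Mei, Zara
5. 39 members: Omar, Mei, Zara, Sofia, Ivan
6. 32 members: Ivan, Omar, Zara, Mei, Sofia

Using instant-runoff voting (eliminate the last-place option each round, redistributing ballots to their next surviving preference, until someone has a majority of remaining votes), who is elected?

Ivan

Round 1: Ivan 70, Zara 38, Omar 39, Mei 9, Sofia 19. Eliminate Mei.
Round 2: Ivan 70, Zara 47, Omar 39, Sofia 19. Eliminate Sofia.
Round 3: Ivan 70, Zara 47, Omar 58. Eliminate Zara.
Round 4: Ivan 117, Omar 58. Ivan has a majority.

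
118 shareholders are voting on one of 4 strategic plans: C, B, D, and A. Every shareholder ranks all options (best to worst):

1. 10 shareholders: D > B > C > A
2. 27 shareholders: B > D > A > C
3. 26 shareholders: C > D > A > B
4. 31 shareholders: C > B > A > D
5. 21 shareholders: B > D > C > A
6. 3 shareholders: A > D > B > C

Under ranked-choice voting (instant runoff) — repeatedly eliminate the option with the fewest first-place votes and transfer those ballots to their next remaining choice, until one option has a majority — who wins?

B

Round 1: C 57, B 48, D 10, A 3. Eliminate A.
Round 2: C 57, B 48, D 13. Eliminate D.
Round 3: C 57, B 61. B has a majority.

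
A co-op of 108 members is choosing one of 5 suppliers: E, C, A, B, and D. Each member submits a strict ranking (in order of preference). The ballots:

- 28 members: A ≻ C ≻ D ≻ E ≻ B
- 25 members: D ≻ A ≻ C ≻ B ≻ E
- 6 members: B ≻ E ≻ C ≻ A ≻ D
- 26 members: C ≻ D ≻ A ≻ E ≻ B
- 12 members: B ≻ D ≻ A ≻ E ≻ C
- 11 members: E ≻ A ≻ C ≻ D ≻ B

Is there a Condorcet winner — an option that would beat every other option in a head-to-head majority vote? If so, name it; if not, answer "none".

Checking pairwise contests:
C beats E 79–29.
A beats C 76–32.
D beats A 63–45.
E beats B 65–43.
C beats D 71–37.
Every option loses at least one head-to-head, so there is no Condorcet winner.

none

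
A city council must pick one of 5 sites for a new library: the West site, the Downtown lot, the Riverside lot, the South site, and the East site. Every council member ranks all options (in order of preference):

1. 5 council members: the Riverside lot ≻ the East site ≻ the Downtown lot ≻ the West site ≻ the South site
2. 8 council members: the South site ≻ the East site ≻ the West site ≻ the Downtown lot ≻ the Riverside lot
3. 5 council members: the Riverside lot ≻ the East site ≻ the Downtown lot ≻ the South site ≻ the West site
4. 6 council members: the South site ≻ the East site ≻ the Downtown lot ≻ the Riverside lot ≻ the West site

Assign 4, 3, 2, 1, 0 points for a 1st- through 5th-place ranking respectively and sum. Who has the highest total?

the West site: 5·1 + 8·2 + 5·0 + 6·0 = 21
the Downtown lot: 5·2 + 8·1 + 5·2 + 6·2 = 40
the Riverside lot: 5·4 + 8·0 + 5·4 + 6·1 = 46
the South site: 5·0 + 8·4 + 5·1 + 6·4 = 61
the East site: 5·3 + 8·3 + 5·3 + 6·3 = 72
the East site has the highest Borda score (72).

the East site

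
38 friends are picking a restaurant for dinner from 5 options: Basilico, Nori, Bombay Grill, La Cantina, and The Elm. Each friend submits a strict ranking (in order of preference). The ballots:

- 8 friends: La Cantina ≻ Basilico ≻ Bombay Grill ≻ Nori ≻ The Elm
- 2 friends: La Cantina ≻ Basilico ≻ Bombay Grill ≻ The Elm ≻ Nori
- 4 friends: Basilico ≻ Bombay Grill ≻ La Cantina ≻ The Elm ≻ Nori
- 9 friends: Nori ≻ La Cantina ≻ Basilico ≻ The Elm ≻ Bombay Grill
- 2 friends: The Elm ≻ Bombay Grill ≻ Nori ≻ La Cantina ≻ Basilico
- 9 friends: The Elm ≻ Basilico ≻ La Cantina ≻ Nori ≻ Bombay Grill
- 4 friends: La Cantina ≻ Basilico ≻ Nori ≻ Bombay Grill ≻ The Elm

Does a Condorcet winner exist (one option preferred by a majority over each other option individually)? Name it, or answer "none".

La Cantina vs Basilico: 25–13 for La Cantina.
La Cantina vs Nori: 27–11 for La Cantina.
La Cantina vs Bombay Grill: 32–6 for La Cantina.
La Cantina vs The Elm: 27–11 for La Cantina.
La Cantina beats every other option head-to-head.

La Cantina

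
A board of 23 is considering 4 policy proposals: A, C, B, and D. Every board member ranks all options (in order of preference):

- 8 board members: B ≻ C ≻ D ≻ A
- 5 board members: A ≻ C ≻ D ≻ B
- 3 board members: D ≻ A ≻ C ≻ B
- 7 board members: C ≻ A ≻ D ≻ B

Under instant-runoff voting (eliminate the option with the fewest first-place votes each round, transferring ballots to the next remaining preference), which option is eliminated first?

Round 1: A 5, C 7, B 8, D 3. Eliminate D.

D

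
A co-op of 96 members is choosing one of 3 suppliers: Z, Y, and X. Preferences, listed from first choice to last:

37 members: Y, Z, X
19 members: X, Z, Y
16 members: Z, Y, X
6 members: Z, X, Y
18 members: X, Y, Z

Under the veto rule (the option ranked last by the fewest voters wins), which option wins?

Z

Last-place votes: Z 18, Y 25, X 53.
Z is ranked last by the fewest voters, so Z wins.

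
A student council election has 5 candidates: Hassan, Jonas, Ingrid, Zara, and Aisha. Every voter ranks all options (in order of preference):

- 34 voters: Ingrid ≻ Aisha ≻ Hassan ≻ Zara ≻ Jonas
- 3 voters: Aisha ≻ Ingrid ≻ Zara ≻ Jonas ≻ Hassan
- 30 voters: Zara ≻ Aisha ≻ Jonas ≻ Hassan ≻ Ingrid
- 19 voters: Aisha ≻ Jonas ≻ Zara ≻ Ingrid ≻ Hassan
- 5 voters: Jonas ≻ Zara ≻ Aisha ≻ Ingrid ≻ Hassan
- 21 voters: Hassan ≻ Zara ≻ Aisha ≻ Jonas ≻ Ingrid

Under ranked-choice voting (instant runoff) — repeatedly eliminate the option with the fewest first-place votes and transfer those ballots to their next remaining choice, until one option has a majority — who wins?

Round 1: Hassan 21, Jonas 5, Ingrid 34, Zara 30, Aisha 22. Eliminate Jonas.
Round 2: Hassan 21, Ingrid 34, Zara 35, Aisha 22. Eliminate Hassan.
Round 3: Ingrid 34, Zara 56, Aisha 22. Eliminate Aisha.
Round 4: Ingrid 37, Zara 75. Zara has a majority.

Zara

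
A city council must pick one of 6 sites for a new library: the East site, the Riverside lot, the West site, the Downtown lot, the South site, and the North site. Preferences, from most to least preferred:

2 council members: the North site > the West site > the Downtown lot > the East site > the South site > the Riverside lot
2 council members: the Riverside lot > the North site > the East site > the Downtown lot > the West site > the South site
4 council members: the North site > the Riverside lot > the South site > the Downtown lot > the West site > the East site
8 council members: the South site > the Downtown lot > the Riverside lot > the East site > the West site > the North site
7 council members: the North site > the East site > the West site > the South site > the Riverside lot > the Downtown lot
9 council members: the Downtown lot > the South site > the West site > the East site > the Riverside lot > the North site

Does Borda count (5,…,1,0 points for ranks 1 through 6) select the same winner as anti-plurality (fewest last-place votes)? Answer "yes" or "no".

no

Borda — scores: the East site 72, the Riverside lot 66, the West site 70, the Downtown lot 95, the South site 104, the North site 73. Winner: the South site.
Anti-plurality — last-place votes: the East site 4, the Riverside lot 2, the West site 0, the Downtown lot 7, the South site 2, the North site 17. Winner: the West site.
The two methods disagree.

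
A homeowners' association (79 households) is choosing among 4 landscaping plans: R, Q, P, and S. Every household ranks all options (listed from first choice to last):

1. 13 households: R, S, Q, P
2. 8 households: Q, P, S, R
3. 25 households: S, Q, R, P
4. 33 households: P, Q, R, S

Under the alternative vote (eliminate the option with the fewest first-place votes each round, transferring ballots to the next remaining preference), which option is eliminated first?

Q

Round 1: R 13, Q 8, P 33, S 25. Eliminate Q.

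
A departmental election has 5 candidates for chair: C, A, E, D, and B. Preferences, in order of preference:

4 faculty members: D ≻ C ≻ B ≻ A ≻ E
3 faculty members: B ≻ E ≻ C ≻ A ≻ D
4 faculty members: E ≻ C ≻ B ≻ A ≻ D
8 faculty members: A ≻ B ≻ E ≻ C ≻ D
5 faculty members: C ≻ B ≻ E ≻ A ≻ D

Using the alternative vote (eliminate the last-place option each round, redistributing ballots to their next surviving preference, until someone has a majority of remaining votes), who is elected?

Round 1: C 5, A 8, E 4, D 4, B 3. Eliminate B.
Round 2: C 5, A 8, E 7, D 4. Eliminate D.
Round 3: C 9, A 8, E 7. Eliminate E.
Round 4: C 16, A 8. C has a majority.

C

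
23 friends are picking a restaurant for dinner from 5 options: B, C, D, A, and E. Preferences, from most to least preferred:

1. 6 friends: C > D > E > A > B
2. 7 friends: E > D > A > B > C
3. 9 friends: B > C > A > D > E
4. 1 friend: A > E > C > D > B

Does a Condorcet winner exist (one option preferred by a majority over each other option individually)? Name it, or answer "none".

none

Checking pairwise contests:
D beats B 14–9.
B beats C 16–7.
C beats D 16–7.
C beats A 15–8.
C beats E 15–8.
Every option loses at least one head-to-head, so there is no Condorcet winner.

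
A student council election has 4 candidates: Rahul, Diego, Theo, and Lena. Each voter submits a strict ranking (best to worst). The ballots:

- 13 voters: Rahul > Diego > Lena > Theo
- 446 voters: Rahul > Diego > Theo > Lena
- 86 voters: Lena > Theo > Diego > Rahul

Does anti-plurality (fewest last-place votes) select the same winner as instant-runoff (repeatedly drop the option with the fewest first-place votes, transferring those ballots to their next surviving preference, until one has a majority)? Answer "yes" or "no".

no

Anti-plurality — last-place votes: Rahul 86, Diego 0, Theo 13, Lena 446. Winner: Diego.
Instant-runoff — R1 Rahul 459, Diego 0, Theo 0, Lena 86 (Rahul winner). Winner: Rahul.
The two methods disagree.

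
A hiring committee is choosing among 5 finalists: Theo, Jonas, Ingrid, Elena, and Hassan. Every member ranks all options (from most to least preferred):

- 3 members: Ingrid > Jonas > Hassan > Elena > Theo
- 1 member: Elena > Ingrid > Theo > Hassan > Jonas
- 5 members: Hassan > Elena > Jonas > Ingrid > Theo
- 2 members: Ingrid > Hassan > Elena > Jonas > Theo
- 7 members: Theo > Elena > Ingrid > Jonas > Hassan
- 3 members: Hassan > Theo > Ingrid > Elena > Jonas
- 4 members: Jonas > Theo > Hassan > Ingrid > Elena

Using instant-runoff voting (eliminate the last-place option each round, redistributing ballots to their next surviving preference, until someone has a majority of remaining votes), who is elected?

Hassan

Round 1: Theo 7, Jonas 4, Ingrid 5, Elena 1, Hassan 8. Eliminate Elena.
Round 2: Theo 7, Jonas 4, Ingrid 6, Hassan 8. Eliminate Jonas.
Round 3: Theo 11, Ingrid 6, Hassan 8. Eliminate Ingrid.
Round 4: Theo 12, Hassan 13. Hassan has a majority.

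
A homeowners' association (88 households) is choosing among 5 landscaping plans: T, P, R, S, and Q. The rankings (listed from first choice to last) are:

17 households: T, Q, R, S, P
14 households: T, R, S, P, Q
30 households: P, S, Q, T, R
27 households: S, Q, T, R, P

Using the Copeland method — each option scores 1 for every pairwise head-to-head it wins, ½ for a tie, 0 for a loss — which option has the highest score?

T: beats P and R; loses to S and Q → score 2.
P: ties Q; loses to T, R, and S → score 0.5.
R: beats P; loses to T, S, and Q → score 1.
S: beats T, P, R, and Q → score 4.
Q: beats T and R; ties P; loses to S → score 2.5.
S has the best pairwise record.

S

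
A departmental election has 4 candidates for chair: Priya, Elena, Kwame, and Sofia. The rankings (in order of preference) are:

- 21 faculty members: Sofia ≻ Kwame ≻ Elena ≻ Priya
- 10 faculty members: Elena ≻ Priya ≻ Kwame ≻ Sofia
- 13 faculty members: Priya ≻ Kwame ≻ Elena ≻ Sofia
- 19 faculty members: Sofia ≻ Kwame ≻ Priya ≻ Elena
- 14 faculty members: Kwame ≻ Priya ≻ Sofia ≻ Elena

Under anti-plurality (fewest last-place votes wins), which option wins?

Last-place votes: Priya 21, Elena 33, Kwame 0, Sofia 23.
Kwame is ranked last by the fewest voters, so Kwame wins.

Kwame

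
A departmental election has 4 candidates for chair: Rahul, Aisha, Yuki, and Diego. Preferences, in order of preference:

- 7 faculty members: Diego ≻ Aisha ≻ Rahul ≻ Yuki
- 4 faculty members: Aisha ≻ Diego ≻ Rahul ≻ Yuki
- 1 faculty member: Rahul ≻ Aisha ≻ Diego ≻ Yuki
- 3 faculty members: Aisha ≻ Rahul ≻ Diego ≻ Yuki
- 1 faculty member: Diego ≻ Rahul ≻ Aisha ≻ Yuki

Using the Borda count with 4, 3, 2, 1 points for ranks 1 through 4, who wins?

Aisha

Rahul: 7·2 + 4·2 + 1·4 + 3·3 + 1·3 = 38
Aisha: 7·3 + 4·4 + 1·3 + 3·4 + 1·2 = 54
Yuki: 7·1 + 4·1 + 1·1 + 3·1 + 1·1 = 16
Diego: 7·4 + 4·3 + 1·2 + 3·2 + 1·4 = 52
Aisha has the highest Borda score (54).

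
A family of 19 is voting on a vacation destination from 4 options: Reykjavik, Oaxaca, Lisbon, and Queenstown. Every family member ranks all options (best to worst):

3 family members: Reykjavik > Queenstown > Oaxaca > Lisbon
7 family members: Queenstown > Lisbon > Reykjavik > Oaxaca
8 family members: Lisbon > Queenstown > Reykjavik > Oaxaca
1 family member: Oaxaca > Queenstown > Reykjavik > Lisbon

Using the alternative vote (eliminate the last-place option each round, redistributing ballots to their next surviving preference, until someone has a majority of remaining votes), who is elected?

Queenstown

Round 1: Reykjavik 3, Oaxaca 1, Lisbon 8, Queenstown 7. Eliminate Oaxaca.
Round 2: Reykjavik 3, Lisbon 8, Queenstown 8. Eliminate Reykjavik.
Round 3: Lisbon 8, Queenstown 11. Queenstown has a majority.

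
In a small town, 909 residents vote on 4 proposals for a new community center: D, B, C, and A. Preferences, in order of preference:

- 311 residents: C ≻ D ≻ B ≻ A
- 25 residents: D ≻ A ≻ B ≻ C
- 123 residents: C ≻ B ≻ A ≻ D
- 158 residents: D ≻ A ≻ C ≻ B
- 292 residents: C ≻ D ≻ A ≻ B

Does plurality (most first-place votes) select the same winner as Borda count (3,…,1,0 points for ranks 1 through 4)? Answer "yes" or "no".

yes

Plurality — first-place votes: D 183, B 0, C 726, A 0. Winner: C.
Borda — scores: D 1755, B 582, C 2336, A 781. Winner: C.
The two methods agree.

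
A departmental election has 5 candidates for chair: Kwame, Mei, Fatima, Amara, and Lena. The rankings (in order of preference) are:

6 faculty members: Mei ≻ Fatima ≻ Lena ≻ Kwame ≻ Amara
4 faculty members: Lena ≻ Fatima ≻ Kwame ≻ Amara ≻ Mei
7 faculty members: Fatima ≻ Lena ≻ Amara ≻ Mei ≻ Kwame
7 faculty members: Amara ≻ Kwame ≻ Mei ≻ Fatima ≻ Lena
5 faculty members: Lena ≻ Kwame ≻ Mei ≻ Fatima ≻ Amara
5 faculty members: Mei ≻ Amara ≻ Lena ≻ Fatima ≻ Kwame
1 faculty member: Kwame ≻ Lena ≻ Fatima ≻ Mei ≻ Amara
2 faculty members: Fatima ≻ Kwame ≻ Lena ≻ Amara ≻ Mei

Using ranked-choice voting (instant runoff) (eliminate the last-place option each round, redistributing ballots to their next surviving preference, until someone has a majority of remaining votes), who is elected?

Round 1: Kwame 1, Mei 11, Fatima 9, Amara 7, Lena 9. Eliminate Kwame.
Round 2: Mei 11, Fatima 9, Amara 7, Lena 10. Eliminate Amara.
Round 3: Mei 18, Fatima 9, Lena 10. Eliminate Fatima.
Round 4: Mei 18, Lena 19. Lena has a majority.

Lena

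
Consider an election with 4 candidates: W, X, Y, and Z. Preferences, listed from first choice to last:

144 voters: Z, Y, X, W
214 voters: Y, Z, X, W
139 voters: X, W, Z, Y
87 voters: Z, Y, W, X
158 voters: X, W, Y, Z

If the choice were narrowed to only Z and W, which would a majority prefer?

Voters preferring Z to W: 445; preferring W to Z: 297.
Z wins the head-to-head.

Z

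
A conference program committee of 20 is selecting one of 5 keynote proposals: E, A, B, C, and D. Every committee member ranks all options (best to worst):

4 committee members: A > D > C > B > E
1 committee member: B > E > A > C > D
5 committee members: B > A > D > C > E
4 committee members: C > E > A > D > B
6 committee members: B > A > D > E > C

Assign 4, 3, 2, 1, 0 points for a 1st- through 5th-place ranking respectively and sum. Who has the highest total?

A

E: 4·0 + 1·3 + 5·0 + 4·3 + 6·1 = 21
A: 4·4 + 1·2 + 5·3 + 4·2 + 6·3 = 59
B: 4·1 + 1·4 + 5·4 + 4·0 + 6·4 = 52
C: 4·2 + 1·1 + 5·1 + 4·4 + 6·0 = 30
D: 4·3 + 1·0 + 5·2 + 4·1 + 6·2 = 38
A has the highest Borda score (59).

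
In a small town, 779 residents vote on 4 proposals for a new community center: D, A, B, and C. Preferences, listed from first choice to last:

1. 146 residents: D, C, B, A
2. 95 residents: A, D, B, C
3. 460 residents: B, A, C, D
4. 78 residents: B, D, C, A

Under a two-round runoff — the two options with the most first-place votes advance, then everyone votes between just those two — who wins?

Round 1 first-place votes: D 146, A 95, B 538, C 0.
B and D advance.
Runoff: B is preferred to D by 538 voters; D by 241.
B wins the runoff.

B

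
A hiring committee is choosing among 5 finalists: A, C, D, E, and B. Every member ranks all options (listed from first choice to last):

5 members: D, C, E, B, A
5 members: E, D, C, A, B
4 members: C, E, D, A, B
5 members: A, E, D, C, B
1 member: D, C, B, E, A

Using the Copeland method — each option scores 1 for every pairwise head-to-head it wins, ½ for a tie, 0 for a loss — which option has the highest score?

A: beats B; loses to C, D, and E → score 1.
C: beats A and B; ties E; loses to D → score 2.5.
D: beats A, C, and B; loses to E → score 3.
E: beats A, D, and B; ties C → score 3.5.
B: loses to A, C, D, and E → score 0.
E has the best pairwise record.

E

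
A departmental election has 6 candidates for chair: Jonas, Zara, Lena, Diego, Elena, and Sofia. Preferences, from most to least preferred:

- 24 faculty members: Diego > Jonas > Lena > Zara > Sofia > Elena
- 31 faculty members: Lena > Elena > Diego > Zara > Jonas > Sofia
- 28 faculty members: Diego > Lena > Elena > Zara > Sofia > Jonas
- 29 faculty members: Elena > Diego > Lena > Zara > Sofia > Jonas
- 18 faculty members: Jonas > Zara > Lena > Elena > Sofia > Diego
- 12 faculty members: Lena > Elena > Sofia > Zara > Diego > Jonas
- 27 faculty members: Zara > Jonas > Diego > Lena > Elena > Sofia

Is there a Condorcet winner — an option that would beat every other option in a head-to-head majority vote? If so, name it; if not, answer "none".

none

Checking pairwise contests:
Zara beats Jonas 127–42.
Lena beats Zara 124–45.
Diego beats Lena 108–61.
Elena beats Diego 90–79.
Lena beats Elena 140–29.
Jonas beats Sofia 100–69.
Every option loses at least one head-to-head, so there is no Condorcet winner.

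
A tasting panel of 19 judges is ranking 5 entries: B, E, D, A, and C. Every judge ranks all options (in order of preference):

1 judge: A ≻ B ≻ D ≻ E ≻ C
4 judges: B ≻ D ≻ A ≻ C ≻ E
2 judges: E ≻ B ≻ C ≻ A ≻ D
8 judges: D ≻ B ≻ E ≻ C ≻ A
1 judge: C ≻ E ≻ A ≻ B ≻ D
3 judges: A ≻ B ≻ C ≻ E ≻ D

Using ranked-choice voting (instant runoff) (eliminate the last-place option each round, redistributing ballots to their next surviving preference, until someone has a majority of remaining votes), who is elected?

Round 1: B 4, E 2, D 8, A 4, C 1. Eliminate C.
Round 2: B 4, E 3, D 8, A 4. Eliminate E.
Round 3: B 6, D 8, A 5. Eliminate A.
Round 4: B 11, D 8. B has a majority.

B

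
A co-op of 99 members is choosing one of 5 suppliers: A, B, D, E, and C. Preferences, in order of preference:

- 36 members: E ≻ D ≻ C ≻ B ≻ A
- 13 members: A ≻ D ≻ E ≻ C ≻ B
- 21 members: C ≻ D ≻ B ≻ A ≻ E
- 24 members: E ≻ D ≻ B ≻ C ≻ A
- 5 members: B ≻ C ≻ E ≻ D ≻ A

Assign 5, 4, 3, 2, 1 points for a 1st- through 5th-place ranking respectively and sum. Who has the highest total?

D

A: 36·1 + 13·5 + 21·2 + 24·1 + 5·1 = 172
B: 36·2 + 13·1 + 21·3 + 24·3 + 5·5 = 245
D: 36·4 + 13·4 + 21·4 + 24·4 + 5·2 = 386
E: 36·5 + 13·3 + 21·1 + 24·5 + 5·3 = 375
C: 36·3 + 13·2 + 21·5 + 24·2 + 5·4 = 307
D has the highest Borda score (386).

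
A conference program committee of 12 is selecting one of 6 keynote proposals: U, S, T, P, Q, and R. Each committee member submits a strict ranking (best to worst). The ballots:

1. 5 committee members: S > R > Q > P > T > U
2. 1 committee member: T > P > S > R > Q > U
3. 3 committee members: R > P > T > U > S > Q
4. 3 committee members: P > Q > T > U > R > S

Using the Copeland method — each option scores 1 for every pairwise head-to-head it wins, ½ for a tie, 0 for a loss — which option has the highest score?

U: ties S; loses to T, P, Q, and R → score 0.5.
S: beats Q; ties U and R; loses to T and P → score 2.
T: beats U and S; loses to P, Q, and R → score 2.
P: beats U, S, T, and Q; loses to R → score 4.
Q: beats U and T; loses to S, P, and R → score 2.
R: beats U, T, P, and Q; ties S → score 4.5.
R has the best pairwise record.

R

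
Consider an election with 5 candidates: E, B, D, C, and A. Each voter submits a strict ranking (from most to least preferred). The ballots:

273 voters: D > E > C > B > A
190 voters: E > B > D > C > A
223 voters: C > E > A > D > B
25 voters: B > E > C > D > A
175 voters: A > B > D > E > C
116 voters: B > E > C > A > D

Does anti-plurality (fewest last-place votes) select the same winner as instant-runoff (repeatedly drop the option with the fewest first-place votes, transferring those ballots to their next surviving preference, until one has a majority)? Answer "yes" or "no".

Anti-plurality — last-place votes: E 0, B 223, D 116, C 175, A 488. Winner: E.
Instant-runoff — R1 E 190, B 141, D 273, C 223, A 175 (B out); R2 E 331, D 273, C 223, A 175 (A out); R3 E 331, D 448, C 223 (C out); R4 E 554, D 448 (E winner). Winner: E.
The two methods agree.

yes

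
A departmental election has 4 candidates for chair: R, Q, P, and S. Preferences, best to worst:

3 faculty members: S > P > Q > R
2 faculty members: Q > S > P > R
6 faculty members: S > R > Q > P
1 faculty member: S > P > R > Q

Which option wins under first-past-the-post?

S

First-place votes: R 0, Q 2, P 0, S 10.
S has the most first-place votes.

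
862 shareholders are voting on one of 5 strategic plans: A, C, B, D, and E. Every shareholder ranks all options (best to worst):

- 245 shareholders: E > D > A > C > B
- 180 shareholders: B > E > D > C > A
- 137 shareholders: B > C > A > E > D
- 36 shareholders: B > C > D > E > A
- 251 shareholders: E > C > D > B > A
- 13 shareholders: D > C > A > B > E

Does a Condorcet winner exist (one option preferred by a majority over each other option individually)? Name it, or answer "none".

E vs A: 712–150 for E.
E vs C: 676–186 for E.
E vs B: 496–366 for E.
E vs D: 813–49 for E.
E beats every other option head-to-head.

E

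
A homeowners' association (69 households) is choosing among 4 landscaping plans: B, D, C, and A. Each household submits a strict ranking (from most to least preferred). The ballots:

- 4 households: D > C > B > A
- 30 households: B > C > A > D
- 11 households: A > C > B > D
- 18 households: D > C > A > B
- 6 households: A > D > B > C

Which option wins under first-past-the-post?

First-place votes: B 30, D 22, C 0, A 17.
B has the most first-place votes.

B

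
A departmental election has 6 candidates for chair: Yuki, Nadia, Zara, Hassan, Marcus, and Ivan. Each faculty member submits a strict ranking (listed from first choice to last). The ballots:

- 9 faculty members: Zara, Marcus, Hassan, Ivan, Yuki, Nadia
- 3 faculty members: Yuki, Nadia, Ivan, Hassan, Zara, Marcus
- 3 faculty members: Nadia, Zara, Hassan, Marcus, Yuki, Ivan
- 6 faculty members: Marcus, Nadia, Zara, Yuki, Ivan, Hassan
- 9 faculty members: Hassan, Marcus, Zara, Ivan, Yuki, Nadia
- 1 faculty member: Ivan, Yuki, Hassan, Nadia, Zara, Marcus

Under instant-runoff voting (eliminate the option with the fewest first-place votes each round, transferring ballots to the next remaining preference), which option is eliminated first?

Ivan

Round 1: Yuki 3, Nadia 3, Zara 9, Hassan 9, Marcus 6, Ivan 1. Eliminate Ivan.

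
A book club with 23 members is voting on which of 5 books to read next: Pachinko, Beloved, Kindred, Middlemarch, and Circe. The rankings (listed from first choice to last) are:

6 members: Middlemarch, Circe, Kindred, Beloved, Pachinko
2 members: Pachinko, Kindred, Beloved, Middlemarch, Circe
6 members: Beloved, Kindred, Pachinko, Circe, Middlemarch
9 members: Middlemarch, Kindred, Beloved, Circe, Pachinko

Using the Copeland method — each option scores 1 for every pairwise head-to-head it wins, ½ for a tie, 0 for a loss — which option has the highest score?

Middlemarch

Pachinko: loses to Beloved, Kindred, Middlemarch, and Circe → score 0.
Beloved: beats Pachinko and Circe; loses to Kindred and Middlemarch → score 2.
Kindred: beats Pachinko, Beloved, and Circe; loses to Middlemarch → score 3.
Middlemarch: beats Pachinko, Beloved, Kindred, and Circe → score 4.
Circe: beats Pachinko; loses to Beloved, Kindred, and Middlemarch → score 1.
Middlemarch has the best pairwise record.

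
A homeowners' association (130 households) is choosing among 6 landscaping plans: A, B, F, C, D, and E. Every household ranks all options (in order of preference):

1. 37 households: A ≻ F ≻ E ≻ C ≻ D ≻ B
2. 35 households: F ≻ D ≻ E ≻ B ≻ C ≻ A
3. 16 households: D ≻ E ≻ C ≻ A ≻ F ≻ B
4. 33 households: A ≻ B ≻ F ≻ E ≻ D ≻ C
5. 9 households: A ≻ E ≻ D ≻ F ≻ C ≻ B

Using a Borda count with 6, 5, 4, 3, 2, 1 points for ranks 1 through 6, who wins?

F

A: 37·6 + 35·1 + 16·3 + 33·6 + 9·6 = 557
B: 37·1 + 35·3 + 16·1 + 33·5 + 9·1 = 332
F: 37·5 + 35·6 + 16·2 + 33·4 + 9·3 = 586
C: 37·3 + 35·2 + 16·4 + 33·1 + 9·2 = 296
D: 37·2 + 35·5 + 16·6 + 33·2 + 9·4 = 447
E: 37·4 + 35·4 + 16·5 + 33·3 + 9·5 = 512
F has the highest Borda score (586).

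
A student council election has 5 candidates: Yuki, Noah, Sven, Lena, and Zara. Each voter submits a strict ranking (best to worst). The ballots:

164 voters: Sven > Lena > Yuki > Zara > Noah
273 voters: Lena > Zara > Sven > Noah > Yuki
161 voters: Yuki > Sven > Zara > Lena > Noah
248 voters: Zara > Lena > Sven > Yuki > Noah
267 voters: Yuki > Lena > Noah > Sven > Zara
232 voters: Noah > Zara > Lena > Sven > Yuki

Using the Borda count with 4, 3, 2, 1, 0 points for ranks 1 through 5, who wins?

Yuki: 164·2 + 273·0 + 161·4 + 248·1 + 267·4 + 232·0 = 2288
Noah: 164·0 + 273·1 + 161·0 + 248·0 + 267·2 + 232·4 = 1735
Sven: 164·4 + 273·2 + 161·3 + 248·2 + 267·1 + 232·1 = 2680
Lena: 164·3 + 273·4 + 161·1 + 248·3 + 267·3 + 232·2 = 3754
Zara: 164·1 + 273·3 + 161·2 + 248·4 + 267·0 + 232·3 = 2993
Lena has the highest Borda score (3754).

Lena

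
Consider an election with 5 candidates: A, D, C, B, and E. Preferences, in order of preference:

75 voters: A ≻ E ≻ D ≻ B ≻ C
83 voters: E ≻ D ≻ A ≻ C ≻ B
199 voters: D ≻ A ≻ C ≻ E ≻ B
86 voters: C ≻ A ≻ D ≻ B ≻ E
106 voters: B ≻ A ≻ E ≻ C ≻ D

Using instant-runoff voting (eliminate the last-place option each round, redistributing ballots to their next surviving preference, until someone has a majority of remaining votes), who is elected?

D

Round 1: A 75, D 199, C 86, B 106, E 83. Eliminate A.
Round 2: D 199, C 86, B 106, E 158. Eliminate C.
Round 3: D 285, B 106, E 158. D has a majority.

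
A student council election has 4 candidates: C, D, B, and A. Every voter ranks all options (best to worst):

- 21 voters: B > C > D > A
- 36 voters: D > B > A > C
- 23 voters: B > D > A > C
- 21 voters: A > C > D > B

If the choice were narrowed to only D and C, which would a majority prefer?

Voters preferring D to C: 59; preferring C to D: 42.
D wins the head-to-head.

D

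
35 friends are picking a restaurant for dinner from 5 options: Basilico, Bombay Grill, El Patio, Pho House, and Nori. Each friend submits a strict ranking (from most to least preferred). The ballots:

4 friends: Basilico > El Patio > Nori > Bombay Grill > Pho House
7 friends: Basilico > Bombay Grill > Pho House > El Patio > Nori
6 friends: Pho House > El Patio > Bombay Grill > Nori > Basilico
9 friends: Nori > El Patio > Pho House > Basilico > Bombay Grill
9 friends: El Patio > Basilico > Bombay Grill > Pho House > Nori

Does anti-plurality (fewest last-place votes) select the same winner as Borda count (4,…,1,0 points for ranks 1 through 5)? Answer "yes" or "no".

yes

Anti-plurality — last-place votes: Basilico 6, Bombay Grill 9, El Patio 0, Pho House 4, Nori 16. Winner: El Patio.
Borda — scores: Basilico 80, Bombay Grill 55, El Patio 100, Pho House 65, Nori 50. Winner: El Patio.
The two methods agree.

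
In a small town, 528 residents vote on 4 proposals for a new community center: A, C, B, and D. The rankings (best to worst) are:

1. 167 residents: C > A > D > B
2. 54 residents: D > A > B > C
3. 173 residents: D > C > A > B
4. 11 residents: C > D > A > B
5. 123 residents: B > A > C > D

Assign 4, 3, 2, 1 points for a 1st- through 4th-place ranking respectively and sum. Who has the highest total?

A: 167·3 + 54·3 + 173·2 + 11·2 + 123·3 = 1400
C: 167·4 + 54·1 + 173·3 + 11·4 + 123·2 = 1531
B: 167·1 + 54·2 + 173·1 + 11·1 + 123·4 = 951
D: 167·2 + 54·4 + 173·4 + 11·3 + 123·1 = 1398
C has the highest Borda score (1531).

C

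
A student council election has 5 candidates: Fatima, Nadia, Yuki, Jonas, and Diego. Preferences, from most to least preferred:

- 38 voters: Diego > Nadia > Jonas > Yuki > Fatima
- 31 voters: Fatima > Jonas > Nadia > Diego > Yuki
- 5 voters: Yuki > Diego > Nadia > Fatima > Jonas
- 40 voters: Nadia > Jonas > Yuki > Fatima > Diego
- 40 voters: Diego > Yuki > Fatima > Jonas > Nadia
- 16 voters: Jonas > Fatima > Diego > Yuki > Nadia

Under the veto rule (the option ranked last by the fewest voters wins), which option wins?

Last-place votes: Fatima 38, Nadia 56, Yuki 31, Jonas 5, Diego 40.
Jonas is ranked last by the fewest voters, so Jonas wins.

Jonas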